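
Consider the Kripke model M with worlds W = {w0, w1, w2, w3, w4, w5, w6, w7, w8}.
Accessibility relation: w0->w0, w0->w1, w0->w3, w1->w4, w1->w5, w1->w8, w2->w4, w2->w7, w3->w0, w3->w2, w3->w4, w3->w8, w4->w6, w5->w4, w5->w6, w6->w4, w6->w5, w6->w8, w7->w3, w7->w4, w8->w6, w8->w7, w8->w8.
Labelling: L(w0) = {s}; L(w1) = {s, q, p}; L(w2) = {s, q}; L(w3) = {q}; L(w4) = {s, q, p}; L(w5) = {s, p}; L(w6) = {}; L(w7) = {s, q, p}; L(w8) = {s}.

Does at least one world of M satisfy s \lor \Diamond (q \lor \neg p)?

Yes

Let φ = s \lor \Diamond (q \lor \neg p). Evaluate φ at each world:
  w0 (successors {w0, w1, w3}): φ is true.
  w1 (successors {w4, w5, w8}): φ is true.
  w2 (successors {w4, w7}): φ is true.
  w3 (successors {w0, w2, w4, w8}): φ is true.
  w4 (successors {w6}): φ is true.
  w5 (successors {w4, w6}): φ is true.
  w6 (successors {w4, w5, w8}): φ is true.
  w7 (successors {w3, w4}): φ is true.
  w8 (successors {w6, w7, w8}): φ is true.
Detail at w0 (witness):
  At w0: s is true, \Diamond (q \lor \neg p) is true, so s \lor \Diamond (q \lor \neg p) is true.
    At w0: \Diamond (q \lor \neg p) requires q \lor \neg p at some successor in {w0, w1, w3}.
      q \lor \neg p holds at w0, so \Diamond (q \lor \neg p) is true at w0.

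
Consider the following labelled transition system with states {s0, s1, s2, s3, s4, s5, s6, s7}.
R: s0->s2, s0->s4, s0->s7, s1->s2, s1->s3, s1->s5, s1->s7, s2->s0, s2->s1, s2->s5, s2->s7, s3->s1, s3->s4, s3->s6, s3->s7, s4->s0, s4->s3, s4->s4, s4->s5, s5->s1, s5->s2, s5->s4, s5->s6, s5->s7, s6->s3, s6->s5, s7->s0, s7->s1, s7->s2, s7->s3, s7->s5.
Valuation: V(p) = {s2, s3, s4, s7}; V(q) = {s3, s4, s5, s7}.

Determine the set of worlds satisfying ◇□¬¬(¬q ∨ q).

Let φ = ◇□¬¬(¬q ∨ q). Evaluate φ at each world:
  s0 (successors {s2, s4, s7}): φ is true.
  s1 (successors {s2, s3, s5, s7}): φ is true.
  s2 (successors {s0, s1, s5, s7}): φ is true.
  s3 (successors {s1, s4, s6, s7}): φ is true.
  s4 (successors {s0, s3, s4, s5}): φ is true.
  s5 (successors {s1, s2, s4, s6, s7}): φ is true.
  s6 (successors {s3, s5}): φ is true.
  s7 (successors {s0, s1, s2, s3, s5}): φ is true.
For instance, at s5:
  At s5: ◇□¬¬(¬q ∨ q) requires □¬¬(¬q ∨ q) at some successor in {s1, s2, s4, s6, s7}.
    □¬¬(¬q ∨ q) holds at s1, so ◇□¬¬(¬q ∨ q) is true at s5.
      At s1: □¬¬(¬q ∨ q) requires ¬¬(¬q ∨ q) at every successor {s2, s3, s5, s7}.
        At s2: ¬¬(¬q ∨ q) is true.
        At s3: ¬¬(¬q ∨ q) is true.
        At s5: ¬¬(¬q ∨ q) is true.
        At s7: ¬¬(¬q ∨ q) is true.
      So □¬¬(¬q ∨ q) is true at s1.
Satisfying worlds: {s0, s1, s2, s3, s4, s5, s6, s7}

s0, s1, s2, s3, s4, s5, s6, s7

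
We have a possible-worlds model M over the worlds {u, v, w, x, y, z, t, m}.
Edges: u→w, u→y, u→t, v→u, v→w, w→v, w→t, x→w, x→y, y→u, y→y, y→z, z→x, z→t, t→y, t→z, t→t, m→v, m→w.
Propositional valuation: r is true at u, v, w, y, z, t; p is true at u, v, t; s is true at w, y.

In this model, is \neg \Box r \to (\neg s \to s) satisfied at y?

Recall that \Box ψ holds at a world iff ψ holds at every accessible world, and \Diamond ψ holds iff ψ holds at some accessible world.
At y: \neg \Box r is false, \neg s \to s is true, so \neg \Box r \to (\neg s \to s) is true.
  At y: \Box r is true, so \neg \Box r is false.
    At y: \Box r requires r at every successor {u, y, z}.
      At u: r is true.
      At y: r is true.
      At z: r is true.
    So \Box r is true at y.

Yes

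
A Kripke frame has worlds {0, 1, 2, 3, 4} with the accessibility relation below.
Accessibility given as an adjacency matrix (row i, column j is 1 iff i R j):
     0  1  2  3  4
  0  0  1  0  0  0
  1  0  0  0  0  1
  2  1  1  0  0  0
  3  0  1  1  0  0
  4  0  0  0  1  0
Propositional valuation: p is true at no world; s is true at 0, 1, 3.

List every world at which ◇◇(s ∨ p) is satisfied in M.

Let φ = ◇◇(s ∨ p). Evaluate φ at each world:
  0 (successors {1}): φ is false.
  1 (successors {4}): φ is true.
  2 (successors {0, 1}): φ is true.
  3 (successors {1, 2}): φ is true.
  4 (successors {3}): φ is true.
For instance, at 2:
  At 2: ◇◇(s ∨ p) requires ◇(s ∨ p) at some successor in {0, 1}.
    ◇(s ∨ p) holds at 0, so ◇◇(s ∨ p) is true at 2.
      At 0: ◇(s ∨ p) requires s ∨ p at some successor in {1}.
        s ∨ p holds at 1, so ◇(s ∨ p) is true at 0.
Satisfying worlds: {1, 2, 3, 4}

1, 2, 3, 4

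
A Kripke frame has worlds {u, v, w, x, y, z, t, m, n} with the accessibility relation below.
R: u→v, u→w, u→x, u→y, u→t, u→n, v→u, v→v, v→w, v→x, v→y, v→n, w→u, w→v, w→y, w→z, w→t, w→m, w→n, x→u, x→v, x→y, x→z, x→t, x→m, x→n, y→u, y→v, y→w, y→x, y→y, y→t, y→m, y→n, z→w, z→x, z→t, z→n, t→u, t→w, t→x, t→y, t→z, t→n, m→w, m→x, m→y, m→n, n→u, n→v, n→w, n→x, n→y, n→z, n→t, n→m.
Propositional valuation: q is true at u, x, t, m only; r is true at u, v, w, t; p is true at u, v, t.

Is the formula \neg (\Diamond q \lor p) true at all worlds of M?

Let φ = \neg (\Diamond q \lor p). Evaluate φ at each world:
  u (successors {v, w, x, y, t, n}): φ is false.
  v (successors {u, v, w, x, y, n}): φ is false.
  w (successors {u, v, y, z, t, m, n}): φ is false.
  x (successors {u, v, y, z, t, m, n}): φ is false.
  y (successors {u, v, w, x, y, t, m, n}): φ is false.
  z (successors {w, x, t, n}): φ is false.
  t (successors {u, w, x, y, z, n}): φ is false.
  m (successors {w, x, y, n}): φ is false.
  n (successors {u, v, w, x, y, z, t, m}): φ is false.
Detail at u (counterexample):
  At u: \Diamond q \lor p is true, so \neg (\Diamond q \lor p) is false.
    At u: \Diamond q is true, p is true, so \Diamond q \lor p is true.
      At u: \Diamond q requires q at some successor in {v, w, x, y, t, n}.
        q holds at x, so \Diamond q is true at u.

No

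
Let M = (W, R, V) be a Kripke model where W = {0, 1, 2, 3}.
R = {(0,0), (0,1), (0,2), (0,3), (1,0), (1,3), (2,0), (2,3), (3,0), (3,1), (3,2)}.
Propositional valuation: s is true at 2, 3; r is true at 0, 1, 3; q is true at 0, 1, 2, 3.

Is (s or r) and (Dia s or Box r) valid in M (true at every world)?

Recall that Box ψ holds at a world iff ψ holds at every accessible world, and Dia ψ holds iff ψ holds at some accessible world.
Let φ = (s or r) and (Dia s or Box r). Evaluate φ at each world:
  0 (successors {0, 1, 2, 3}): φ is true.
  1 (successors {0, 3}): φ is true.
  2 (successors {0, 3}): φ is true.
  3 (successors {0, 1, 2}): φ is true.
For instance, at 2:
  At 2: s or r is true, Dia s or Box r is true, so (s or r) and (Dia s or Box r) is true.
    At 2: Dia s is true, Box r is true, so Dia s or Box r is true.
      At 2: Dia s requires s at some successor in {0, 3}.
        s holds at 3, so Dia s is true at 2.
      At 2: Box r requires r at every successor {0, 3}.
        At 0: r is true.
        At 3: r is true.
      So Box r is true at 2.

Yes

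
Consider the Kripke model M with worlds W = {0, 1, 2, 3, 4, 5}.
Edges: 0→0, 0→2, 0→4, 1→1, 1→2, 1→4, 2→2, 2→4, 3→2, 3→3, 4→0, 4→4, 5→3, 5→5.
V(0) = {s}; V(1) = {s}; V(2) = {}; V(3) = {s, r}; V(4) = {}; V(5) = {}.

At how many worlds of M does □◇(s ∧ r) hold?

1

Let φ = □◇(s ∧ r). Evaluate φ at each world:
  0 (successors {0, 2, 4}): φ is false.
  1 (successors {1, 2, 4}): φ is false.
  2 (successors {2, 4}): φ is false.
  3 (successors {2, 3}): φ is false.
  4 (successors {0, 4}): φ is false.
  5 (successors {3, 5}): φ is true.
For instance, at 5:
  At 5: □◇(s ∧ r) requires ◇(s ∧ r) at every successor {3, 5}.
      At 3: ◇(s ∧ r) requires s ∧ r at some successor in {2, 3}.
        s ∧ r holds at 3, so ◇(s ∧ r) is true at 3.
      At 5: ◇(s ∧ r) requires s ∧ r at some successor in {3, 5}.
        s ∧ r holds at 3, so ◇(s ∧ r) is true at 5.
  So □◇(s ∧ r) is true at 5.
Satisfying worlds: {5}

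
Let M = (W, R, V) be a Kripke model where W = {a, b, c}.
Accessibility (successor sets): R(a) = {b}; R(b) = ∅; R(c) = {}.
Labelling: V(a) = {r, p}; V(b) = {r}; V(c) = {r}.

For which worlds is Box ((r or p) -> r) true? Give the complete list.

Let φ = Box ((r or p) -> r). Evaluate φ at each world:
  a (successors {b}): φ is true.
  b (successors ∅): φ is true.
  c (successors ∅): φ is true.
For instance, at a:
  At a: Box ((r or p) -> r) requires (r or p) -> r at every successor {b}.
    At b: (r or p) -> r is true.
  So Box ((r or p) -> r) is true at a.
Satisfying worlds: {a, b, c}

a, b, c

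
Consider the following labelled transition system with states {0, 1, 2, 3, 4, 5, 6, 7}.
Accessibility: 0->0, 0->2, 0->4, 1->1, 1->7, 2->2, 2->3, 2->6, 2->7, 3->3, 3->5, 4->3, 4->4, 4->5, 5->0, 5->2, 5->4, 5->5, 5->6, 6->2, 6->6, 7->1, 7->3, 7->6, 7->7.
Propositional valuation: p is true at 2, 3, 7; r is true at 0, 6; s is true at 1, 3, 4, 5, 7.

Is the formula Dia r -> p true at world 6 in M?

No

At 6: Dia r is true, p is false, so Dia r -> p is false.
  At 6: Dia r requires r at some successor in {2, 6}.
    r holds at 6, so Dia r is true at 6.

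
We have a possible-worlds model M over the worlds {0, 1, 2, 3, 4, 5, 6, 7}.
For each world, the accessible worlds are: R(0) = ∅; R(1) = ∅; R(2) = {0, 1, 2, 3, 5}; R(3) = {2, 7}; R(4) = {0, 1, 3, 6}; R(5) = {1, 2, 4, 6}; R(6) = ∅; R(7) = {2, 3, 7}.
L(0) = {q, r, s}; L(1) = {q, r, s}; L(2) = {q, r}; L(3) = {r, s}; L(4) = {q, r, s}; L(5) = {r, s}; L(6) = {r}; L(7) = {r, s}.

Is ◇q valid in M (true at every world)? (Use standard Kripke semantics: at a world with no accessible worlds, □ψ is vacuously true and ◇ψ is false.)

Let φ = ◇q. Evaluate φ at each world:
  0 (successors ∅): φ is false.
  1 (successors ∅): φ is false.
  2 (successors {0, 1, 2, 3, 5}): φ is true.
  3 (successors {2, 7}): φ is true.
  4 (successors {0, 1, 3, 6}): φ is true.
  5 (successors {1, 2, 4, 6}): φ is true.
  6 (successors ∅): φ is false.
  7 (successors {2, 3, 7}): φ is true.
Detail at 0 (counterexample):
  At 0: no accessible worlds, so ◇q is false.

No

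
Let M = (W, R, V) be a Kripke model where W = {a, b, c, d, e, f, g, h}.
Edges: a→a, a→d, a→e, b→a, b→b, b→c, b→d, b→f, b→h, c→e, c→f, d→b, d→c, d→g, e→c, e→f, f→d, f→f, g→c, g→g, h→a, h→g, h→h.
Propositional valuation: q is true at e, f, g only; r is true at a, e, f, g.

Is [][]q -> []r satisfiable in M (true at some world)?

Recall that []ψ holds at a world iff ψ holds at every accessible world, and <>ψ holds iff ψ holds at some accessible world.
Let φ = [][]q -> []r. Evaluate φ at each world:
  a (successors {a, d, e}): φ is true.
  b (successors {a, b, c, d, f, h}): φ is true.
  c (successors {e, f}): φ is true.
  d (successors {b, c, g}): φ is true.
  e (successors {c, f}): φ is true.
  f (successors {d, f}): φ is true.
  g (successors {c, g}): φ is true.
  h (successors {a, g, h}): φ is true.
Detail at a (witness):
  At a: [][]q is false, []r is false, so [][]q -> []r is true.
    At a: [][]q requires []q at every successor {a, d, e}.
      []q fails at a, so [][]q is false at a.
    At a: []r requires r at every successor {a, d, e}.
      r fails at d, so []r is false at a.

Yes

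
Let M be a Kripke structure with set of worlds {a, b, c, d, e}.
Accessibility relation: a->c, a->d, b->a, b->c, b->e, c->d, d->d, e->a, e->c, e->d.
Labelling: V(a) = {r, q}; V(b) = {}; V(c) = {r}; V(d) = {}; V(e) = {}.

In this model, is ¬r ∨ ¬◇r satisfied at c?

At c: ¬r is false, ¬◇r is true, so ¬r ∨ ¬◇r is true.
  At c: ◇r is false, so ¬◇r is true.
    At c: ◇r requires r at some successor in {d}.
      At d: r is false.
    So ◇r is false at c.

Yes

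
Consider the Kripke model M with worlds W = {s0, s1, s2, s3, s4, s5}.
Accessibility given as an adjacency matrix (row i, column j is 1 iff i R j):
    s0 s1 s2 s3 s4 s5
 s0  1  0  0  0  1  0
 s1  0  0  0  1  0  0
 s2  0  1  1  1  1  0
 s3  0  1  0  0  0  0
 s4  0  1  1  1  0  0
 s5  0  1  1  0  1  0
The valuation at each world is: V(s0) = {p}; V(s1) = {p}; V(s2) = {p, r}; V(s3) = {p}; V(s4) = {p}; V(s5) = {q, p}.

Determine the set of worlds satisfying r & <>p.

s2

Recall that <>ψ holds at a world iff ψ holds at some accessible world.
Let φ = r & <>p. Evaluate φ at each world:
  s0 (successors {s0, s4}): φ is false.
  s1 (successors {s3}): φ is false.
  s2 (successors {s1, s2, s3, s4}): φ is true.
  s3 (successors {s1}): φ is false.
  s4 (successors {s1, s2, s3}): φ is false.
  s5 (successors {s1, s2, s4}): φ is false.
For instance, at s4:
  At s4: r is false, <>p is true, so r & <>p is false.
    At s4: <>p requires p at some successor in {s1, s2, s3}.
      p holds at s1, so <>p is true at s4.
Satisfying worlds: {s2}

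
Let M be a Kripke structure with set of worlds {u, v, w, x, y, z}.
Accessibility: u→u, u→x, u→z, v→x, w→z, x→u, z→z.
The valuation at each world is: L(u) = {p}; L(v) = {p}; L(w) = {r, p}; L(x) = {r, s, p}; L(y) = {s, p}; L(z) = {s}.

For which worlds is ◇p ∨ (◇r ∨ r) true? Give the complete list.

u, v, w, x

Recall that ◇ψ holds at a world iff ψ holds at some accessible world.
Let φ = ◇p ∨ (◇r ∨ r). Evaluate φ at each world:
  u (successors {u, x, z}): φ is true.
  v (successors {x}): φ is true.
  w (successors {z}): φ is true.
  x (successors {u}): φ is true.
  y (successors ∅): φ is false.
  z (successors {z}): φ is false.
For instance, at u:
  At u: ◇p is true, ◇r ∨ r is true, so ◇p ∨ (◇r ∨ r) is true.
    At u: ◇p requires p at some successor in {u, x, z}.
      p holds at u, so ◇p is true at u.
    At u: ◇r is true, r is false, so ◇r ∨ r is true.
      At u: ◇r requires r at some successor in {u, x, z}.
        r holds at x, so ◇r is true at u.
Satisfying worlds: {u, v, w, x}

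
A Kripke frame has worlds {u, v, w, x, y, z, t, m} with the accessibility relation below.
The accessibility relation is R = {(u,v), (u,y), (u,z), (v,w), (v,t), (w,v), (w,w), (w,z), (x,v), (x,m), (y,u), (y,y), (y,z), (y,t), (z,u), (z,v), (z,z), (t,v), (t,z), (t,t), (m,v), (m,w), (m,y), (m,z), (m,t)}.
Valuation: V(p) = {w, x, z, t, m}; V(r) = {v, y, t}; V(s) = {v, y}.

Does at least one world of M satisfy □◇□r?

No

Let φ = □◇□r. Evaluate φ at each world:
  u (successors {v, y, z}): φ is false.
  v (successors {w, t}): φ is false.
  w (successors {v, w, z}): φ is false.
  x (successors {v, m}): φ is false.
  y (successors {u, y, z, t}): φ is false.
  z (successors {u, v, z}): φ is false.
  t (successors {v, z, t}): φ is false.
  m (successors {v, w, y, z, t}): φ is false.
For instance, at w:
  At w: □◇□r requires ◇□r at every successor {v, w, z}.
    ◇□r fails at v, so □◇□r is false at w.
      At v: ◇□r requires □r at some successor in {w, t}.
        At w: □r is false.
        At t: □r is false.
      So ◇□r is false at v.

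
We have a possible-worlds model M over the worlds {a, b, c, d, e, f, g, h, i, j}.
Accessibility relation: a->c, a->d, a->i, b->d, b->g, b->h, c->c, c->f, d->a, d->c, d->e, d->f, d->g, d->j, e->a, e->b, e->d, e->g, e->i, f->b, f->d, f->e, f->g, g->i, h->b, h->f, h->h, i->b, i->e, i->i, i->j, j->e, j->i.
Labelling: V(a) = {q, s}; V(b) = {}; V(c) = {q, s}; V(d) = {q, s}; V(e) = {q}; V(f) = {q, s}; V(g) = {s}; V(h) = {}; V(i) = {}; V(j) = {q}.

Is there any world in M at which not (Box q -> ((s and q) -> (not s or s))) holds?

Let φ = not (Box q -> ((s and q) -> (not s or s))). Evaluate φ at each world:
  a (successors {c, d, i}): φ is false.
  b (successors {d, g, h}): φ is false.
  c (successors {c, f}): φ is false.
  d (successors {a, c, e, f, g, j}): φ is false.
  e (successors {a, b, d, g, i}): φ is false.
  f (successors {b, d, e, g}): φ is false.
  g (successors {i}): φ is false.
  h (successors {b, f, h}): φ is false.
  i (successors {b, e, i, j}): φ is false.
  j (successors {e, i}): φ is false.
For instance, at b:
  At b: Box q -> ((s and q) -> (not s or s)) is true, so not (Box q -> ((s and q) -> (not s or s))) is false.
    At b: Box q is false, (s and q) -> (not s or s) is true, so Box q -> ((s and q) -> (not s or s)) is true.
      At b: Box q requires q at every successor {d, g, h}.
        q fails at g, so Box q is false at b.

No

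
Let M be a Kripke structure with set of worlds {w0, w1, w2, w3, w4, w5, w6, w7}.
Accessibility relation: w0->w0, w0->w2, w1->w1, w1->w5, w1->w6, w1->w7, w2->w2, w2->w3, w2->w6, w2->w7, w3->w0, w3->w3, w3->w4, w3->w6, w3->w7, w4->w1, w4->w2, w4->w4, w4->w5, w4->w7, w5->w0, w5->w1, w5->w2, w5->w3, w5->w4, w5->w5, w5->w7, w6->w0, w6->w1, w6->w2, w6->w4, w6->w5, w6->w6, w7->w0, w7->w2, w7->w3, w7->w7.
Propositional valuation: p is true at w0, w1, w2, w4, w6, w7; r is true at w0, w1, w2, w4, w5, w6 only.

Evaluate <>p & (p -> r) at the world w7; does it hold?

No

Recall that <>ψ holds at a world iff ψ holds at some accessible world.
At w7: <>p is true, p -> r is false, so <>p & (p -> r) is false.
  At w7: <>p requires p at some successor in {w0, w2, w3, w7}.
    p holds at w0, so <>p is true at w7.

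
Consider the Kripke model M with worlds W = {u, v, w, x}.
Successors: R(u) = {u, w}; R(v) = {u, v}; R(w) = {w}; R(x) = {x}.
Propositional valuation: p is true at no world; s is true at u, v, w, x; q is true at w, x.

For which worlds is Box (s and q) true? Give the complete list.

Recall that Box ψ holds at a world iff ψ holds at every accessible world, and Dia ψ holds iff ψ holds at some accessible world.
Let φ = Box (s and q). Evaluate φ at each world:
  u (successors {u, w}): φ is false.
  v (successors {u, v}): φ is false.
  w (successors {w}): φ is true.
  x (successors {x}): φ is true.
For instance, at w:
  At w: Box (s and q) requires s and q at every successor {w}.
    At w: s and q is true.
  So Box (s and q) is true at w.
Satisfying worlds: {w, x}

w, x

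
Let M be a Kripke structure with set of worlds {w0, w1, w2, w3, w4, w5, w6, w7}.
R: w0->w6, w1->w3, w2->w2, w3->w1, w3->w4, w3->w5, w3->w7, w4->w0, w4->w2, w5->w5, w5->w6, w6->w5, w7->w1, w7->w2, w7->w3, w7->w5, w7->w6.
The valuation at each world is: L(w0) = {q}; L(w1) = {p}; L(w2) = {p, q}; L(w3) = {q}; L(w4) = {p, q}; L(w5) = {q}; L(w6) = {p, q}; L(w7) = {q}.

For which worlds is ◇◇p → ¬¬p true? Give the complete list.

w0, w1, w2, w4, w6

Let φ = ◇◇p → ¬¬p. Evaluate φ at each world:
  w0 (successors {w6}): φ is true.
  w1 (successors {w3}): φ is true.
  w2 (successors {w2}): φ is true.
  w3 (successors {w1, w4, w5, w7}): φ is false.
  w4 (successors {w0, w2}): φ is true.
  w5 (successors {w5, w6}): φ is false.
  w6 (successors {w5}): φ is true.
  w7 (successors {w1, w2, w3, w5, w6}): φ is false.
For instance, at w2:
  At w2: ◇◇p is true, ¬¬p is true, so ◇◇p → ¬¬p is true.
    At w2: ◇◇p requires ◇p at some successor in {w2}.
      ◇p holds at w2, so ◇◇p is true at w2.
Satisfying worlds: {w0, w1, w2, w4, w6}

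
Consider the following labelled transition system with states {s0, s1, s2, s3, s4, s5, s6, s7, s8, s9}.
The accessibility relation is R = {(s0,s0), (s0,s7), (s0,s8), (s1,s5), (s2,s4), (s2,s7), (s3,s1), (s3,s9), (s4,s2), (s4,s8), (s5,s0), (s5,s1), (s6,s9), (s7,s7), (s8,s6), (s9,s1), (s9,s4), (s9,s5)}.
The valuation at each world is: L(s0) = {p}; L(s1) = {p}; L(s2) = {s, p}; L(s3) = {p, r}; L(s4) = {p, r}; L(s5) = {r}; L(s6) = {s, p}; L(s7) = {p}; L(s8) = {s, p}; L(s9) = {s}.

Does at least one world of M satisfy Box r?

Let φ = Box r. Evaluate φ at each world:
  s0 (successors {s0, s7, s8}): φ is false.
  s1 (successors {s5}): φ is true.
  s2 (successors {s4, s7}): φ is false.
  s3 (successors {s1, s9}): φ is false.
  s4 (successors {s2, s8}): φ is false.
  s5 (successors {s0, s1}): φ is false.
  s6 (successors {s9}): φ is false.
  s7 (successors {s7}): φ is false.
  s8 (successors {s6}): φ is false.
  s9 (successors {s1, s4, s5}): φ is false.
Detail at s1 (witness):
  At s1: Box r requires r at every successor {s5}.
    At s5: r is true.
  So Box r is true at s1.

Yes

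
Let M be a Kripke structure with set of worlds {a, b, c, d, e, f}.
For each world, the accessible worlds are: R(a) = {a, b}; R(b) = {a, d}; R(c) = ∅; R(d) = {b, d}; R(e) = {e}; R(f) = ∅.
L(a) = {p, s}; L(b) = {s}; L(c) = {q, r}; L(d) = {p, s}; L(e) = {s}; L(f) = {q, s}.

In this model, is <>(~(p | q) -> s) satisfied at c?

No

At c: no accessible worlds, so <>(~(p | q) -> s) is false.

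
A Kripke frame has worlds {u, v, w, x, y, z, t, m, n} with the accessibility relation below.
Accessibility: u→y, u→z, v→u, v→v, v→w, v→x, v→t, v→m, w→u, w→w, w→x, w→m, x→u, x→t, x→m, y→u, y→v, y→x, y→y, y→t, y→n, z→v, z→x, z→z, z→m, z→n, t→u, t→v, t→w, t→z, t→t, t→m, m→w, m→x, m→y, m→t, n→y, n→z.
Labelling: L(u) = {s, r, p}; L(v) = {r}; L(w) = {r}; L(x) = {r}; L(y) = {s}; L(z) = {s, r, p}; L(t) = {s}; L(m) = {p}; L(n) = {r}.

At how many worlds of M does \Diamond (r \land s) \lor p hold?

Recall that \Diamond ψ holds at a world iff ψ holds at some accessible world.
Let φ = \Diamond (r \land s) \lor p. Evaluate φ at each world:
  u (successors {y, z}): φ is true.
  v (successors {u, v, w, x, t, m}): φ is true.
  w (successors {u, w, x, m}): φ is true.
  x (successors {u, t, m}): φ is true.
  y (successors {u, v, x, y, t, n}): φ is true.
  z (successors {v, x, z, m, n}): φ is true.
  t (successors {u, v, w, z, t, m}): φ is true.
  m (successors {w, x, y, t}): φ is true.
  n (successors {y, z}): φ is true.
For instance, at m:
  At m: \Diamond (r \land s) is false, p is true, so \Diamond (r \land s) \lor p is true.
    At m: \Diamond (r \land s) requires r \land s at some successor in {w, x, y, t}.
      At w: r \land s is false.
      At x: r \land s is false.
      At y: r \land s is false.
      At t: r \land s is false.
    So \Diamond (r \land s) is false at m.
Satisfying worlds: {u, v, w, x, y, z, t, m, n}

9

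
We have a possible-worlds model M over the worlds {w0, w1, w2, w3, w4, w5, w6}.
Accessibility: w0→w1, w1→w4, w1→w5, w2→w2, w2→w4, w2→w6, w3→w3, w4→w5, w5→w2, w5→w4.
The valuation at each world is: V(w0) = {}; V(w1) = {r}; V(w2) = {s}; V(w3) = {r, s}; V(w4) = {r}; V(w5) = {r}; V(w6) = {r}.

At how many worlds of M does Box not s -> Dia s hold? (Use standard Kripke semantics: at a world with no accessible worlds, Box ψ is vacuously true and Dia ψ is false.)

3

Let φ = Box not s -> Dia s. Evaluate φ at each world:
  w0 (successors {w1}): φ is false.
  w1 (successors {w4, w5}): φ is false.
  w2 (successors {w2, w4, w6}): φ is true.
  w3 (successors {w3}): φ is true.
  w4 (successors {w5}): φ is false.
  w5 (successors {w2, w4}): φ is true.
  w6 (successors ∅): φ is false.
For instance, at w4:
  At w4: Box not s is true, Dia s is false, so Box not s -> Dia s is false.
    At w4: Box not s requires not s at every successor {w5}.
      At w5: not s is true.
    So Box not s is true at w4.
    At w4: Dia s requires s at some successor in {w5}.
      At w5: s is false.
    So Dia s is false at w4.
Satisfying worlds: {w2, w3, w5}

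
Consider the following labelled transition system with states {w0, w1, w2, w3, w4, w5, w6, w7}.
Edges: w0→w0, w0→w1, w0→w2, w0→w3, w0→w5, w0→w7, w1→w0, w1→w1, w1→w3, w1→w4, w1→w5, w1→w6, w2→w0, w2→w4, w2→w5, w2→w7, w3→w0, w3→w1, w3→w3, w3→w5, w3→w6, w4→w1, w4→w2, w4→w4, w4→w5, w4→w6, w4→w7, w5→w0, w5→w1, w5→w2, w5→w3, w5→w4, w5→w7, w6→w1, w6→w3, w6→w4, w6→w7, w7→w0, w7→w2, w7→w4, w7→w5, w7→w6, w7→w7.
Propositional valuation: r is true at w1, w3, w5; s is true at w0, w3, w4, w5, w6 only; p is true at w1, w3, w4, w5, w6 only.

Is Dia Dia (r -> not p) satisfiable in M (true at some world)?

Yes

Let φ = Dia Dia (r -> not p). Evaluate φ at each world:
  w0 (successors {w0, w1, w2, w3, w5, w7}): φ is true.
  w1 (successors {w0, w1, w3, w4, w5, w6}): φ is true.
  w2 (successors {w0, w4, w5, w7}): φ is true.
  w3 (successors {w0, w1, w3, w5, w6}): φ is true.
  w4 (successors {w1, w2, w4, w5, w6, w7}): φ is true.
  w5 (successors {w0, w1, w2, w3, w4, w7}): φ is true.
  w6 (successors {w1, w3, w4, w7}): φ is true.
  w7 (successors {w0, w2, w4, w5, w6, w7}): φ is true.
Detail at w0 (witness):
  At w0: Dia Dia (r -> not p) requires Dia (r -> not p) at some successor in {w0, w1, w2, w3, w5, w7}.
    Dia (r -> not p) holds at w0, so Dia Dia (r -> not p) is true at w0.
      At w0: Dia (r -> not p) requires r -> not p at some successor in {w0, w1, w2, w3, w5, w7}.
        r -> not p holds at w0, so Dia (r -> not p) is true at w0.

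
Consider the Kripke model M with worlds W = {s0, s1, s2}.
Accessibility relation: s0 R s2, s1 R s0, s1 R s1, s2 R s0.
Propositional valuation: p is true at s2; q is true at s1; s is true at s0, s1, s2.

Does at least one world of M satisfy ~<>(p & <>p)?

Let φ = ~<>(p & <>p). Evaluate φ at each world:
  s0 (successors {s2}): φ is true.
  s1 (successors {s0, s1}): φ is true.
  s2 (successors {s0}): φ is true.
Detail at s0 (witness):
  At s0: <>(p & <>p) is false, so ~<>(p & <>p) is true.
    At s0: <>(p & <>p) requires p & <>p at some successor in {s2}.
      At s2: p & <>p is false.
    So <>(p & <>p) is false at s0.

Yes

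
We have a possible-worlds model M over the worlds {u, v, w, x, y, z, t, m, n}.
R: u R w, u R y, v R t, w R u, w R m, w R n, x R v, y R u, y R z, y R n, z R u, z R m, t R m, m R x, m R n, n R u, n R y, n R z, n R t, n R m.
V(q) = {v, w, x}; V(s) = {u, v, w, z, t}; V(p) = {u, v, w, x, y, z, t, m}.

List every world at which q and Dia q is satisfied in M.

Let φ = q and Dia q. Evaluate φ at each world:
  u (successors {w, y}): φ is false.
  v (successors {t}): φ is false.
  w (successors {u, m, n}): φ is false.
  x (successors {v}): φ is true.
  y (successors {u, z, n}): φ is false.
  z (successors {u, m}): φ is false.
  t (successors {m}): φ is false.
  m (successors {x, n}): φ is false.
  n (successors {u, y, z, t, m}): φ is false.
For instance, at y:
  At y: q is false, Dia q is false, so q and Dia q is false.
    At y: Dia q requires q at some successor in {u, z, n}.
      At u: q is false.
      At z: q is false.
      At n: q is false.
    So Dia q is false at y.
Satisfying worlds: {x}

x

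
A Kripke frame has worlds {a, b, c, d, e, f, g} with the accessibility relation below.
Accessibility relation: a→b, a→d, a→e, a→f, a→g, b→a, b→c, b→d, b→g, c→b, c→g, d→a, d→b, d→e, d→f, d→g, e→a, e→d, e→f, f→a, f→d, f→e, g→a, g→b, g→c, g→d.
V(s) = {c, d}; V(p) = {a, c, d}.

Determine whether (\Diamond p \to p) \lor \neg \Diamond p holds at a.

At a: \Diamond p \to p is true, \neg \Diamond p is false, so (\Diamond p \to p) \lor \neg \Diamond p is true.
  At a: \Diamond p is true, p is true, so \Diamond p \to p is true.
    At a: \Diamond p requires p at some successor in {b, d, e, f, g}.
      p holds at d, so \Diamond p is true at a.
  At a: \Diamond p is true, so \neg \Diamond p is false.
    At a: \Diamond p requires p at some successor in {b, d, e, f, g}.
      p holds at d, so \Diamond p is true at a.

Yes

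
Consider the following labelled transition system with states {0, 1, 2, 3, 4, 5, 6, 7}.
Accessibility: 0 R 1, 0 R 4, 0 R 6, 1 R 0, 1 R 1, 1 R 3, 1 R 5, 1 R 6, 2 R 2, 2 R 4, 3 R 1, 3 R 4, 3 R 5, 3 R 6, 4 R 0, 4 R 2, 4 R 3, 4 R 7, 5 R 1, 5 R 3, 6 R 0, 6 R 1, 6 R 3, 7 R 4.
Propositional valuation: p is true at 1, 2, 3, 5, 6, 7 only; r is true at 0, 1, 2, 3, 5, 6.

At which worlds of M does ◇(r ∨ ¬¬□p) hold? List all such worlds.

0, 1, 2, 3, 4, 5, 6

Recall that □ψ holds at a world iff ψ holds at every accessible world, and ◇ψ holds iff ψ holds at some accessible world.
Let φ = ◇(r ∨ ¬¬□p). Evaluate φ at each world:
  0 (successors {1, 4, 6}): φ is true.
  1 (successors {0, 1, 3, 5, 6}): φ is true.
  2 (successors {2, 4}): φ is true.
  3 (successors {1, 4, 5, 6}): φ is true.
  4 (successors {0, 2, 3, 7}): φ is true.
  5 (successors {1, 3}): φ is true.
  6 (successors {0, 1, 3}): φ is true.
  7 (successors {4}): φ is false.
For instance, at 6:
  At 6: ◇(r ∨ ¬¬□p) requires r ∨ ¬¬□p at some successor in {0, 1, 3}.
    r ∨ ¬¬□p holds at 0, so ◇(r ∨ ¬¬□p) is true at 6.
      At 0: r is true, ¬¬□p is false, so r ∨ ¬¬□p is true.
Satisfying worlds: {0, 1, 2, 3, 4, 5, 6}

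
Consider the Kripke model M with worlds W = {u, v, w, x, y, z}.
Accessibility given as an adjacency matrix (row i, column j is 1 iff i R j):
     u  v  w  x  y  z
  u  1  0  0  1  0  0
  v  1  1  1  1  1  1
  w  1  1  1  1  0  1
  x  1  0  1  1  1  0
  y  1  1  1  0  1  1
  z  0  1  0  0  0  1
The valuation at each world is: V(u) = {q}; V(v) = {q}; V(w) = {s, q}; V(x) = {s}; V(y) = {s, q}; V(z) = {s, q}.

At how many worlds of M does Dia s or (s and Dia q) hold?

6

Recall that Dia ψ holds at a world iff ψ holds at some accessible world.
Let φ = Dia s or (s and Dia q). Evaluate φ at each world:
  u (successors {u, x}): φ is true.
  v (successors {u, v, w, x, y, z}): φ is true.
  w (successors {u, v, w, x, z}): φ is true.
  x (successors {u, w, x, y}): φ is true.
  y (successors {u, v, w, y, z}): φ is true.
  z (successors {v, z}): φ is true.
For instance, at z:
  At z: Dia s is true, s and Dia q is true, so Dia s or (s and Dia q) is true.
    At z: Dia s requires s at some successor in {v, z}.
      s holds at z, so Dia s is true at z.
    At z: s is true, Dia q is true, so s and Dia q is true.
      At z: Dia q requires q at some successor in {v, z}.
        q holds at v, so Dia q is true at z.
Satisfying worlds: {u, v, w, x, y, z}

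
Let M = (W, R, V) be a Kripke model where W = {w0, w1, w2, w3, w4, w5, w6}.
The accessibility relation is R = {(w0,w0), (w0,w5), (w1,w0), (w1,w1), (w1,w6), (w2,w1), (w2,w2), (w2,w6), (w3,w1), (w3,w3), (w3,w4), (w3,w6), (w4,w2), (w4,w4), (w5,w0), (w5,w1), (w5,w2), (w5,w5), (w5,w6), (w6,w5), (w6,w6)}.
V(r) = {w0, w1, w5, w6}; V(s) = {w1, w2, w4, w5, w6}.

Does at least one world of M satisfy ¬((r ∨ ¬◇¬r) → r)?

Let φ = ¬((r ∨ ¬◇¬r) → r). Evaluate φ at each world:
  w0 (successors {w0, w5}): φ is false.
  w1 (successors {w0, w1, w6}): φ is false.
  w2 (successors {w1, w2, w6}): φ is false.
  w3 (successors {w1, w3, w4, w6}): φ is false.
  w4 (successors {w2, w4}): φ is false.
  w5 (successors {w0, w1, w2, w5, w6}): φ is false.
  w6 (successors {w5, w6}): φ is false.
For instance, at w1:
  At w1: (r ∨ ¬◇¬r) → r is true, so ¬((r ∨ ¬◇¬r) → r) is false.
    At w1: r ∨ ¬◇¬r is true, r is true, so (r ∨ ¬◇¬r) → r is true.
      At w1: r is true, ¬◇¬r is true, so r ∨ ¬◇¬r is true.

No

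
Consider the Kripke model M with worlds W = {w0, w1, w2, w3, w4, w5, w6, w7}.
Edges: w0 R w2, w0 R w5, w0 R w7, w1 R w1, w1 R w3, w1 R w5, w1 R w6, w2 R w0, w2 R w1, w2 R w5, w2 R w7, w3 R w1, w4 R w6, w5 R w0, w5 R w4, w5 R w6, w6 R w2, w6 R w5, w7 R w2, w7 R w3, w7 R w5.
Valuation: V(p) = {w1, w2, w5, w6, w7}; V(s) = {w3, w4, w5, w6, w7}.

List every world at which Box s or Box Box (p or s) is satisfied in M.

Let φ = Box s or Box Box (p or s). Evaluate φ at each world:
  w0 (successors {w2, w5, w7}): φ is false.
  w1 (successors {w1, w3, w5, w6}): φ is false.
  w2 (successors {w0, w1, w5, w7}): φ is false.
  w3 (successors {w1}): φ is true.
  w4 (successors {w6}): φ is true.
  w5 (successors {w0, w4, w6}): φ is true.
  w6 (successors {w2, w5}): φ is false.
  w7 (successors {w2, w3, w5}): φ is false.
For instance, at w4:
  At w4: Box s is true, Box Box (p or s) is true, so Box s or Box Box (p or s) is true.
    At w4: Box s requires s at every successor {w6}.
      At w6: s is true.
    So Box s is true at w4.
    At w4: Box Box (p or s) requires Box (p or s) at every successor {w6}.
      At w6: Box (p or s) is true.
    So Box Box (p or s) is true at w4.
Satisfying worlds: {w3, w4, w5}

w3, w4, w5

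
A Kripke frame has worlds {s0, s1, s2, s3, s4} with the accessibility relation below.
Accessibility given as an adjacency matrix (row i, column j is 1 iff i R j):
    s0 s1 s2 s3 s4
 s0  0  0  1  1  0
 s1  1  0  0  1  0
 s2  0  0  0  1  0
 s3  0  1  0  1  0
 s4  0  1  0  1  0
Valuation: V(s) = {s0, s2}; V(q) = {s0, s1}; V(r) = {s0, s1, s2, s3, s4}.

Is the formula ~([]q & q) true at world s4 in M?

At s4: []q & q is false, so ~([]q & q) is true.
  At s4: []q is false, q is false, so []q & q is false.
    At s4: []q requires q at every successor {s1, s3}.
      q fails at s3, so []q is false at s4.

Yes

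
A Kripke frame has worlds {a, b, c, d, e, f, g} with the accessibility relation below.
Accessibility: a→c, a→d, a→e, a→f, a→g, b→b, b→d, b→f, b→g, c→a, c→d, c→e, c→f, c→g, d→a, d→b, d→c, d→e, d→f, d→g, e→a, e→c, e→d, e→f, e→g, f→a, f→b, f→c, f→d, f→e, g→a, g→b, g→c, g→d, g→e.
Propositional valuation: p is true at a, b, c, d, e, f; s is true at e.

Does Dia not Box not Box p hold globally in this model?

Let φ = Dia not Box not Box p. Evaluate φ at each world:
  a (successors {c, d, e, f, g}): φ is true.
  b (successors {b, d, f, g}): φ is true.
  c (successors {a, d, e, f, g}): φ is true.
  d (successors {a, b, c, e, f, g}): φ is true.
  e (successors {a, c, d, f, g}): φ is true.
  f (successors {a, b, c, d, e}): φ is true.
  g (successors {a, b, c, d, e}): φ is true.
For instance, at c:
  At c: Dia not Box not Box p requires not Box not Box p at some successor in {a, d, e, f, g}.
    not Box not Box p holds at a, so Dia not Box not Box p is true at c.
      At a: Box not Box p is false, so not Box not Box p is true.

Yes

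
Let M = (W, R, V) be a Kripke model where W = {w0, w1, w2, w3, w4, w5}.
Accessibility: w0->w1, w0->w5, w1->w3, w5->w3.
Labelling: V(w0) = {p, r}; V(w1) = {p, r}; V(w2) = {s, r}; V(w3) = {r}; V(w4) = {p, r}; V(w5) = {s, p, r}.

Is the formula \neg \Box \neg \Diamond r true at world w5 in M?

No

Recall that \Box ψ holds at a world iff ψ holds at every accessible world, and \Diamond ψ holds iff ψ holds at some accessible world.
At w5: \Box \neg \Diamond r is true, so \neg \Box \neg \Diamond r is false.
  At w5: \Box \neg \Diamond r requires \neg \Diamond r at every successor {w3}.
      At w3: \Diamond r is false, so \neg \Diamond r is true.
  So \Box \neg \Diamond r is true at w5.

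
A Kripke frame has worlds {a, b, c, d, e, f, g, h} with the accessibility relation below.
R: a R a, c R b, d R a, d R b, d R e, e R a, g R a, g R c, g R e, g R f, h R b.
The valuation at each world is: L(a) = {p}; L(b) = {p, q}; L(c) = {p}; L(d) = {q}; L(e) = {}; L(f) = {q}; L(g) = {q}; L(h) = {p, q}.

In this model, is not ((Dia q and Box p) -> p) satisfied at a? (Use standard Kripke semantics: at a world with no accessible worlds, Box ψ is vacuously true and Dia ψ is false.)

Recall that Box ψ holds at a world iff ψ holds at every accessible world, and Dia ψ holds iff ψ holds at some accessible world.
At a: (Dia q and Box p) -> p is true, so not ((Dia q and Box p) -> p) is false.
  At a: Dia q and Box p is false, p is true, so (Dia q and Box p) -> p is true.
    At a: Dia q is false, Box p is true, so Dia q and Box p is false.
      At a: Dia q requires q at some successor in {a}.
        At a: q is false.
      So Dia q is false at a.
      At a: Box p requires p at every successor {a}.
        At a: p is true.
      So Box p is true at a.

No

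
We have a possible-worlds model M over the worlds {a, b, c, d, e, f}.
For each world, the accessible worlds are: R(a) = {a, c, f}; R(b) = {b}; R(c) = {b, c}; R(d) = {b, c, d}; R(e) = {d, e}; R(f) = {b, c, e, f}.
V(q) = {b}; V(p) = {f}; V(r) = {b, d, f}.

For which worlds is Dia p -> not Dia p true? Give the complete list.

Recall that Dia ψ holds at a world iff ψ holds at some accessible world.
Let φ = Dia p -> not Dia p. Evaluate φ at each world:
  a (successors {a, c, f}): φ is false.
  b (successors {b}): φ is true.
  c (successors {b, c}): φ is true.
  d (successors {b, c, d}): φ is true.
  e (successors {d, e}): φ is true.
  f (successors {b, c, e, f}): φ is false.
For instance, at c:
  At c: Dia p is false, not Dia p is true, so Dia p -> not Dia p is true.
    At c: Dia p requires p at some successor in {b, c}.
      At b: p is false.
      At c: p is false.
    So Dia p is false at c.
    At c: Dia p is false, so not Dia p is true.
      At c: Dia p requires p at some successor in {b, c}.
        At b: p is false.
        At c: p is false.
      So Dia p is false at c.
Satisfying worlds: {b, c, d, e}

b, c, d, e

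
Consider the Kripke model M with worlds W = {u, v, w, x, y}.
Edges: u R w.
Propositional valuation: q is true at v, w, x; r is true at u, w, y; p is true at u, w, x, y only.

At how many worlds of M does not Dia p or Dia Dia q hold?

Let φ = not Dia p or Dia Dia q. Evaluate φ at each world:
  u (successors {w}): φ is false.
  v (successors ∅): φ is true.
  w (successors ∅): φ is true.
  x (successors ∅): φ is true.
  y (successors ∅): φ is true.
For instance, at u:
  At u: not Dia p is false, Dia Dia q is false, so not Dia p or Dia Dia q is false.
    At u: Dia p is true, so not Dia p is false.
      At u: Dia p requires p at some successor in {w}.
        p holds at w, so Dia p is true at u.
    At u: Dia Dia q requires Dia q at some successor in {w}.
      At w: Dia q is false.
    So Dia Dia q is false at u.
Satisfying worlds: {v, w, x, y}

4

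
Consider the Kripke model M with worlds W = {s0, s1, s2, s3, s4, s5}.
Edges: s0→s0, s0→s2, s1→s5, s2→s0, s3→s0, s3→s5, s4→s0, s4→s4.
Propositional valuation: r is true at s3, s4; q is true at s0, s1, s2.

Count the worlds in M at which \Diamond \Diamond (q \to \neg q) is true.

1

Let φ = \Diamond \Diamond (q \to \neg q). Evaluate φ at each world:
  s0 (successors {s0, s2}): φ is false.
  s1 (successors {s5}): φ is false.
  s2 (successors {s0}): φ is false.
  s3 (successors {s0, s5}): φ is false.
  s4 (successors {s0, s4}): φ is true.
  s5 (successors ∅): φ is false.
For instance, at s3:
  At s3: \Diamond \Diamond (q \to \neg q) requires \Diamond (q \to \neg q) at some successor in {s0, s5}.
    At s0: \Diamond (q \to \neg q) is false.
    At s5: \Diamond (q \to \neg q) is false.
  So \Diamond \Diamond (q \to \neg q) is false at s3.
Satisfying worlds: {s4}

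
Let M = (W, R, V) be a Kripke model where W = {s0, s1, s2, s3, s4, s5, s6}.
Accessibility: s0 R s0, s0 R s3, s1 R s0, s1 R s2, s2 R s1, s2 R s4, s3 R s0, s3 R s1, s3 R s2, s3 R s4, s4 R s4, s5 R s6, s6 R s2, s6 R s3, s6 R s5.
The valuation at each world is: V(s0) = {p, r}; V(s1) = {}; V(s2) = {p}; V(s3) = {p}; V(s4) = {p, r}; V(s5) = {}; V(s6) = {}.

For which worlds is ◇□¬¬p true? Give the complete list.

s0, s1, s2, s3, s4

Recall that □ψ holds at a world iff ψ holds at every accessible world, and ◇ψ holds iff ψ holds at some accessible world.
Let φ = ◇□¬¬p. Evaluate φ at each world:
  s0 (successors {s0, s3}): φ is true.
  s1 (successors {s0, s2}): φ is true.
  s2 (successors {s1, s4}): φ is true.
  s3 (successors {s0, s1, s2, s4}): φ is true.
  s4 (successors {s4}): φ is true.
  s5 (successors {s6}): φ is false.
  s6 (successors {s2, s3, s5}): φ is false.
For instance, at s6:
  At s6: ◇□¬¬p requires □¬¬p at some successor in {s2, s3, s5}.
    At s2: □¬¬p is false.
    At s3: □¬¬p is false.
    At s5: □¬¬p is false.
  So ◇□¬¬p is false at s6.
Satisfying worlds: {s0, s1, s2, s3, s4}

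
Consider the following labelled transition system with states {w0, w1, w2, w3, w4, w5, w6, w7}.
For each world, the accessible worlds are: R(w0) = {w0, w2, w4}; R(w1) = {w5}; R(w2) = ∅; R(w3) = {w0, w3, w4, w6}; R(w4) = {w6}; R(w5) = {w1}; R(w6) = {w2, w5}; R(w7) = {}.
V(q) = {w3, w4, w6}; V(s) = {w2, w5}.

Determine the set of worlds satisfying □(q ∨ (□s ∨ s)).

Recall that □ψ holds at a world iff ψ holds at every accessible world, and ◇ψ holds iff ψ holds at some accessible world.
Let φ = □(q ∨ (□s ∨ s)). Evaluate φ at each world:
  w0 (successors {w0, w2, w4}): φ is false.
  w1 (successors {w5}): φ is true.
  w2 (successors ∅): φ is true.
  w3 (successors {w0, w3, w4, w6}): φ is false.
  w4 (successors {w6}): φ is true.
  w5 (successors {w1}): φ is true.
  w6 (successors {w2, w5}): φ is true.
  w7 (successors ∅): φ is true.
For instance, at w0:
  At w0: □(q ∨ (□s ∨ s)) requires q ∨ (□s ∨ s) at every successor {w0, w2, w4}.
    q ∨ (□s ∨ s) fails at w0, so □(q ∨ (□s ∨ s)) is false at w0.
      At w0: q is false, □s ∨ s is false, so q ∨ (□s ∨ s) is false.
Satisfying worlds: {w1, w2, w4, w5, w6, w7}

w1, w2, w4, w5, w6, w7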